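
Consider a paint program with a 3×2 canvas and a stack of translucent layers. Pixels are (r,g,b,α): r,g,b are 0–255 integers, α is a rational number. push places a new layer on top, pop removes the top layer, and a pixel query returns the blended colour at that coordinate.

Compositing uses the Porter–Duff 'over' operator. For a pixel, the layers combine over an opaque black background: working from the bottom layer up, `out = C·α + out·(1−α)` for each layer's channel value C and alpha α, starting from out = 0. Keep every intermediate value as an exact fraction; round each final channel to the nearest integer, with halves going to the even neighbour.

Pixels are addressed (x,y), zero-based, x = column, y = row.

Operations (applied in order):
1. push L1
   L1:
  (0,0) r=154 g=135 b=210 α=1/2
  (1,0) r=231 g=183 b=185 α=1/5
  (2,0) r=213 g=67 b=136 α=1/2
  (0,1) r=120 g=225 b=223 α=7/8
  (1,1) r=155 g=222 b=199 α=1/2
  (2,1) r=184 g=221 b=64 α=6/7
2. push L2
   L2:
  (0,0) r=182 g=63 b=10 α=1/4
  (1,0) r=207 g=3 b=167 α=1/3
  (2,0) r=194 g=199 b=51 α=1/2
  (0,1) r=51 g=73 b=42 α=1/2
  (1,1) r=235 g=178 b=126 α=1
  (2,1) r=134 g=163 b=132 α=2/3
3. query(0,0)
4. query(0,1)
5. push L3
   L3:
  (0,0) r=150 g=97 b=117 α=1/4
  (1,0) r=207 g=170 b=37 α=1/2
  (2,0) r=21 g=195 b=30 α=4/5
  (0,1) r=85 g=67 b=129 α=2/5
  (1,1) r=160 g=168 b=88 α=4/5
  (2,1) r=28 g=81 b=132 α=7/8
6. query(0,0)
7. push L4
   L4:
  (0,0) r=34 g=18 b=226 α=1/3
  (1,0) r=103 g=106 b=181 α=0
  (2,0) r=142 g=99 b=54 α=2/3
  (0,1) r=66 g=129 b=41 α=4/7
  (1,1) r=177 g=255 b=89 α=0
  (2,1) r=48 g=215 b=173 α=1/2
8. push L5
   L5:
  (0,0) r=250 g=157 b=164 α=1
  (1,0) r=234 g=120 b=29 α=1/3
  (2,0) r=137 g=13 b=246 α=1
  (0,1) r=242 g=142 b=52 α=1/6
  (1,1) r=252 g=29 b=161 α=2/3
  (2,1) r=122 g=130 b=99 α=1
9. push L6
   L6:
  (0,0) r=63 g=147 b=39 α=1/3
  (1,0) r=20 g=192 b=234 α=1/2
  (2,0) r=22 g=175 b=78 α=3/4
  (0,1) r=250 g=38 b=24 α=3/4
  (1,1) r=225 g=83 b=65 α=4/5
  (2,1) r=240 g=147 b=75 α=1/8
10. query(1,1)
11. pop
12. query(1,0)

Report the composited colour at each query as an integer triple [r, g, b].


query (0,0) [L1,L2] — begin 0,0,0
+L1 (α=1/2) → [77, 135/2, 105]
+L2 (α=1/4) → [413/4, 531/8, 325/4]
→ [103, 66, 81]

query (0,1) [L1,L2] — begin 0,0,0
+L1 (α=7/8) → [105, 1575/8, 1561/8]
+L2 (α=1/2) → [78, 2159/16, 1897/16]
→ [78, 135, 119]

query (0,0) [L1,L2,L3] — begin 0,0,0
after L1 α=1/2: [77, 135/2, 105]
after L2 α=1/4: [413/4, 531/8, 325/4]
after L3 α=1/4: [1839/16, 2369/32, 1443/16]
= [115, 74, 90]

at x=1,y=1 over L1,L2,L3,L4,L5,L6:
L1 α=1/2: [155/2, 111, 199/2]
L2 α=1: [235, 178, 126]
L3 α=4/5: [175, 170, 478/5]
L4 α=0: [175, 170, 478/5]
L5 α=2/3: [679/3, 76, 696/5]
L6 α=4/5: [3379/15, 408/5, 1996/25]
→ [225, 82, 80]

(1,0) stack=L1,L2,L3,L4,L5; from [0,0,0]:
+L1 (α=1/5) → [231/5, 183/5, 37]
+L2 (α=1/3) → [499/5, 127/5, 241/3]
+L3 (α=1/2) → [767/5, 977/10, 176/3]
+L4 (α=0) → [767/5, 977/10, 176/3]
+L5 (α=1/3) → [2704/15, 1577/15, 439/9]
= [180, 105, 49]


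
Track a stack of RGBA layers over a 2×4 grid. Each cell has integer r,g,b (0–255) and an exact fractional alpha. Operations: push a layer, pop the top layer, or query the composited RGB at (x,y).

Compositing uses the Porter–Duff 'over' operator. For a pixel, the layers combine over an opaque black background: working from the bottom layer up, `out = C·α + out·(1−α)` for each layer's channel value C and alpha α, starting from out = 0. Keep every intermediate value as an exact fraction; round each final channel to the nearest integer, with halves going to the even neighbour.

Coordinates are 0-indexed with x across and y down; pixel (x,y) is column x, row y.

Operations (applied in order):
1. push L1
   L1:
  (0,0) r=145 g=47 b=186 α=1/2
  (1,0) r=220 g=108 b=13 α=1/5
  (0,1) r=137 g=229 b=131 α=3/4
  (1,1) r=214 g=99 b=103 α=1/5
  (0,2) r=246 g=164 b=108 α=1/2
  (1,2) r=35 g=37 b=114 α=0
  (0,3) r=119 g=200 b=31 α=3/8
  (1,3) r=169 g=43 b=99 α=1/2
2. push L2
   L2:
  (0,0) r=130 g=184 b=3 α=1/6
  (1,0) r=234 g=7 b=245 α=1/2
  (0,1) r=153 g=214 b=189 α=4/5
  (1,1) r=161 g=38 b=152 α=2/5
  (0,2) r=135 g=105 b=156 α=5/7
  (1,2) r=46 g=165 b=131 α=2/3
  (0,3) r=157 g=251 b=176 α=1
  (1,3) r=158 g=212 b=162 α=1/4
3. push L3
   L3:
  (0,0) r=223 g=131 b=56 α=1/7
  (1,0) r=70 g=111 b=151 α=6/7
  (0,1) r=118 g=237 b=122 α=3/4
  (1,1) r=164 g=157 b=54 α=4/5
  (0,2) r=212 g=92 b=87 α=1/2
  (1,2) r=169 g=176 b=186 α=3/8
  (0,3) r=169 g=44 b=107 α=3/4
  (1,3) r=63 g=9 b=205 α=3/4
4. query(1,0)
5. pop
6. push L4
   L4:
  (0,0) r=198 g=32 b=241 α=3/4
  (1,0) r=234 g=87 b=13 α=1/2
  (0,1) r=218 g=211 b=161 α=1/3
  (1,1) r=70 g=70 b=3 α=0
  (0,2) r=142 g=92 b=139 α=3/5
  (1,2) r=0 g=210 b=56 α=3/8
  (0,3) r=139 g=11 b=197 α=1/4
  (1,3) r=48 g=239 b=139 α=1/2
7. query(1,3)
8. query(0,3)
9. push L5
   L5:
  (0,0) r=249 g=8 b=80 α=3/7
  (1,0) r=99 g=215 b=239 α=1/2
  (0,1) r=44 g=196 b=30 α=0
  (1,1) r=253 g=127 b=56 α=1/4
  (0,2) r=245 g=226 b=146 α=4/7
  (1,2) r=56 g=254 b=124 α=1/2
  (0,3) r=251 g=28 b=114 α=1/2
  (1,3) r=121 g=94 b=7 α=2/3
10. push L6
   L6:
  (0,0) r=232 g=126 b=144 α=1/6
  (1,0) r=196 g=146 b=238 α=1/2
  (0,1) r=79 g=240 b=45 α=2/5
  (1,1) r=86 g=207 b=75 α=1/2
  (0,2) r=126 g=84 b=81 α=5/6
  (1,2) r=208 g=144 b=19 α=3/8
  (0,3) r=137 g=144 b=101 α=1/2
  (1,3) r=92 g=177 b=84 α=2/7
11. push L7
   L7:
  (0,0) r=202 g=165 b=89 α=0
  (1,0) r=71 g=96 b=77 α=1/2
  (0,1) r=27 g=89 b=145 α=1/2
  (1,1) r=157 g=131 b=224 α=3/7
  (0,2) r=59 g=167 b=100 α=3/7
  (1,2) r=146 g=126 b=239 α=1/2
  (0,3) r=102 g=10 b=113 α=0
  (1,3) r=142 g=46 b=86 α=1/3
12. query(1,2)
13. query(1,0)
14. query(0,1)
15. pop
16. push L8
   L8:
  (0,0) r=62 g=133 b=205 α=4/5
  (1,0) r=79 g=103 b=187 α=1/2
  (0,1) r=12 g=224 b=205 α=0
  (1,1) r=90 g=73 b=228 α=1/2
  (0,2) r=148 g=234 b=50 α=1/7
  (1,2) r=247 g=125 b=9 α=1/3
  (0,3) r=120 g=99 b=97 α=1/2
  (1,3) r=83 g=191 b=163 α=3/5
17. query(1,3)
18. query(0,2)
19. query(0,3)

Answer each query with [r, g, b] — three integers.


(1,0) stack=L1,L2,L3; from [0,0,0]:
after L1 α=1/5: [44, 108/5, 13/5]
after L2 α=1/2: [139, 143/10, 619/5]
after L3 α=6/7: [559/7, 6803/70, 5149/35]
→ [80, 97, 147]

(1,3) stack=L1,L2,L4; from [0,0,0]:
+L1 (α=1/2) → [169/2, 43/2, 99/2]
+L2 (α=1/4) → [823/8, 553/8, 621/8]
+L4 (α=1/2) → [1207/16, 2465/16, 1733/16]
→ [75, 154, 108]

query (0,3) [L1,L2,L4] — begin 0,0,0
+L1 (α=3/8) → [357/8, 75, 93/8]
+L2 (α=1) → [157, 251, 176]
+L4 (α=1/4) → [305/2, 191, 725/4]
= [152, 191, 181]

query (1,2) [L1,L2,L4,L5,L6,L7] — begin 0,0,0
+L1 (α=0) → [0, 0, 0]
+L2 (α=2/3) → [92/3, 110, 262/3]
+L4 (α=3/8) → [115/6, 295/2, 907/12]
+L5 (α=1/2) → [451/12, 803/4, 2395/24]
+L6 (α=3/8) → [9743/96, 5743/32, 13343/192]
+L7 (α=1/2) → [23759/192, 9775/64, 59231/384]
rounded: [124, 153, 154]

(1,0) stack=L1,L2,L4,L5,L6,L7; from [0,0,0]:
+L1 (α=1/5) → [44, 108/5, 13/5]
+L2 (α=1/2) → [139, 143/10, 619/5]
+L4 (α=1/2) → [373/2, 1013/20, 342/5]
+L5 (α=1/2) → [571/4, 5313/40, 1537/10]
+L6 (α=1/2) → [1355/8, 11153/80, 3917/20]
+L7 (α=1/2) → [1923/16, 18833/160, 5457/40]
= [120, 118, 136]

at x=0,y=1 over L1,L2,L4,L5,L6,L7:
+L1 (α=3/4) → [411/4, 687/4, 393/4]
+L2 (α=4/5) → [2859/20, 4111/20, 3417/20]
+L4 (α=1/3) → [5039/30, 6221/30, 5027/30]
+L5 (α=0) → [5039/30, 6221/30, 5027/30]
+L6 (α=2/5) → [6619/50, 11021/50, 5927/50]
+L7 (α=1/2) → [7969/100, 15471/100, 13177/100]
= [80, 155, 132]

(1,3) stack=L1,L2,L4,L5,L6,L8; from [0,0,0]:
+L1 (α=1/2) → [169/2, 43/2, 99/2]
+L2 (α=1/4) → [823/8, 553/8, 621/8]
+L4 (α=1/2) → [1207/16, 2465/16, 1733/16]
+L5 (α=2/3) → [1693/16, 5473/48, 1957/48]
+L6 (α=2/7) → [11409/112, 44357/336, 17849/336]
+L8 (α=3/5) → [25353/280, 140621/840, 100001/840]
→ [91, 167, 119]

query (0,2) [L1,L2,L4,L5,L6,L8] — begin 0,0,0
L1 α=1/2: [123, 82, 54]
L2 α=5/7: [921/7, 689/7, 888/7]
L4 α=3/5: [4824/35, 662/7, 939/7]
L5 α=4/7: [48772/245, 8314/49, 6905/49]
L6 α=5/6: [101561/735, 14447/147, 13375/147]
L8 α=1/7: [239382/1715, 40360/343, 29200/343]
= [140, 118, 85]

(0,3) stack=L1,L2,L4,L5,L6,L8; from [0,0,0]:
+L1 (α=3/8) → [357/8, 75, 93/8]
+L2 (α=1) → [157, 251, 176]
+L4 (α=1/4) → [305/2, 191, 725/4]
+L5 (α=1/2) → [807/4, 219/2, 1181/8]
+L6 (α=1/2) → [1355/8, 507/4, 1989/16]
+L8 (α=1/2) → [2315/16, 903/8, 3541/32]
→ [145, 113, 111]


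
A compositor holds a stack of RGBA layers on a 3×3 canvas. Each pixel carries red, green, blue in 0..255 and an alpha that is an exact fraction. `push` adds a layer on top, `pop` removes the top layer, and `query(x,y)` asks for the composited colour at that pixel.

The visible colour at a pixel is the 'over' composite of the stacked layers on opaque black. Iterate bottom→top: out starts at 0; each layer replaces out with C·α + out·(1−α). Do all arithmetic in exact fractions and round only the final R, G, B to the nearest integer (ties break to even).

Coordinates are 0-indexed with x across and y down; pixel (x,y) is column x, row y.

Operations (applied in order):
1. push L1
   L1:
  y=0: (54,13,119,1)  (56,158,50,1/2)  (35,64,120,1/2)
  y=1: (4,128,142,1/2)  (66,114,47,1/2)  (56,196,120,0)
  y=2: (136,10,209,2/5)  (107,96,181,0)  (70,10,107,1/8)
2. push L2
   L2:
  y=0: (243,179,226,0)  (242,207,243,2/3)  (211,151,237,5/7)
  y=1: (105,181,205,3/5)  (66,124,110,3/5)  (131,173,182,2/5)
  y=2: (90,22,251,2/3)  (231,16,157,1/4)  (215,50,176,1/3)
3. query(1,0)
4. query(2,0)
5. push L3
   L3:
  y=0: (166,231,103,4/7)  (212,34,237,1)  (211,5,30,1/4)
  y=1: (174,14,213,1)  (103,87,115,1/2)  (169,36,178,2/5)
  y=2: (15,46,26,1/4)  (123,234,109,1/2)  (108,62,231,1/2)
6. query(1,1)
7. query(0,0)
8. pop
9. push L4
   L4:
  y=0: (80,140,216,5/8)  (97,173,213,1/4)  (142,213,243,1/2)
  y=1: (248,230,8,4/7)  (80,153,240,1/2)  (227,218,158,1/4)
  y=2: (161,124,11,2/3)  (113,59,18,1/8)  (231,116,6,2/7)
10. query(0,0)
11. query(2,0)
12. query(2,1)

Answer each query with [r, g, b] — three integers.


(1,0) stack=L1,L2; from [0,0,0]:
after L1 α=1/2: [28, 79, 25]
after L2 α=2/3: [512/3, 493/3, 511/3]
rounded: [171, 164, 170]

(2,0) stack=L1,L2; from [0,0,0]:
+L1 (α=1/2) → [35/2, 32, 60]
+L2 (α=5/7) → [1090/7, 117, 1305/7]
→ [156, 117, 186]

query (1,1) [L1,L2,L3] — begin 0,0,0
L1 α=1/2: [33, 57, 47/2]
L2 α=3/5: [264/5, 486/5, 377/5]
L3 α=1/2: [779/10, 921/10, 476/5]
rounded: [78, 92, 95]

at x=0,y=0 over L1,L2,L3:
after L1 α=1: [54, 13, 119]
after L2 α=0: [54, 13, 119]
after L3 α=4/7: [118, 963/7, 769/7]
rounded: [118, 138, 110]

(0,0) stack=L1,L2,L4; from [0,0,0]:
after L1 α=1: [54, 13, 119]
after L2 α=0: [54, 13, 119]
after L4 α=5/8: [281/4, 739/8, 1437/8]
= [70, 92, 180]

(2,0) stack=L1,L2,L4; from [0,0,0]:
after L1 α=1/2: [35/2, 32, 60]
after L2 α=5/7: [1090/7, 117, 1305/7]
after L4 α=1/2: [1042/7, 165, 1503/7]
= [149, 165, 215]

at x=2,y=1 over L1,L2,L4:
L1 α=0: [0, 0, 0]
L2 α=2/5: [262/5, 346/5, 364/5]
L4 α=1/4: [1921/20, 532/5, 941/10]
rounded: [96, 106, 94]


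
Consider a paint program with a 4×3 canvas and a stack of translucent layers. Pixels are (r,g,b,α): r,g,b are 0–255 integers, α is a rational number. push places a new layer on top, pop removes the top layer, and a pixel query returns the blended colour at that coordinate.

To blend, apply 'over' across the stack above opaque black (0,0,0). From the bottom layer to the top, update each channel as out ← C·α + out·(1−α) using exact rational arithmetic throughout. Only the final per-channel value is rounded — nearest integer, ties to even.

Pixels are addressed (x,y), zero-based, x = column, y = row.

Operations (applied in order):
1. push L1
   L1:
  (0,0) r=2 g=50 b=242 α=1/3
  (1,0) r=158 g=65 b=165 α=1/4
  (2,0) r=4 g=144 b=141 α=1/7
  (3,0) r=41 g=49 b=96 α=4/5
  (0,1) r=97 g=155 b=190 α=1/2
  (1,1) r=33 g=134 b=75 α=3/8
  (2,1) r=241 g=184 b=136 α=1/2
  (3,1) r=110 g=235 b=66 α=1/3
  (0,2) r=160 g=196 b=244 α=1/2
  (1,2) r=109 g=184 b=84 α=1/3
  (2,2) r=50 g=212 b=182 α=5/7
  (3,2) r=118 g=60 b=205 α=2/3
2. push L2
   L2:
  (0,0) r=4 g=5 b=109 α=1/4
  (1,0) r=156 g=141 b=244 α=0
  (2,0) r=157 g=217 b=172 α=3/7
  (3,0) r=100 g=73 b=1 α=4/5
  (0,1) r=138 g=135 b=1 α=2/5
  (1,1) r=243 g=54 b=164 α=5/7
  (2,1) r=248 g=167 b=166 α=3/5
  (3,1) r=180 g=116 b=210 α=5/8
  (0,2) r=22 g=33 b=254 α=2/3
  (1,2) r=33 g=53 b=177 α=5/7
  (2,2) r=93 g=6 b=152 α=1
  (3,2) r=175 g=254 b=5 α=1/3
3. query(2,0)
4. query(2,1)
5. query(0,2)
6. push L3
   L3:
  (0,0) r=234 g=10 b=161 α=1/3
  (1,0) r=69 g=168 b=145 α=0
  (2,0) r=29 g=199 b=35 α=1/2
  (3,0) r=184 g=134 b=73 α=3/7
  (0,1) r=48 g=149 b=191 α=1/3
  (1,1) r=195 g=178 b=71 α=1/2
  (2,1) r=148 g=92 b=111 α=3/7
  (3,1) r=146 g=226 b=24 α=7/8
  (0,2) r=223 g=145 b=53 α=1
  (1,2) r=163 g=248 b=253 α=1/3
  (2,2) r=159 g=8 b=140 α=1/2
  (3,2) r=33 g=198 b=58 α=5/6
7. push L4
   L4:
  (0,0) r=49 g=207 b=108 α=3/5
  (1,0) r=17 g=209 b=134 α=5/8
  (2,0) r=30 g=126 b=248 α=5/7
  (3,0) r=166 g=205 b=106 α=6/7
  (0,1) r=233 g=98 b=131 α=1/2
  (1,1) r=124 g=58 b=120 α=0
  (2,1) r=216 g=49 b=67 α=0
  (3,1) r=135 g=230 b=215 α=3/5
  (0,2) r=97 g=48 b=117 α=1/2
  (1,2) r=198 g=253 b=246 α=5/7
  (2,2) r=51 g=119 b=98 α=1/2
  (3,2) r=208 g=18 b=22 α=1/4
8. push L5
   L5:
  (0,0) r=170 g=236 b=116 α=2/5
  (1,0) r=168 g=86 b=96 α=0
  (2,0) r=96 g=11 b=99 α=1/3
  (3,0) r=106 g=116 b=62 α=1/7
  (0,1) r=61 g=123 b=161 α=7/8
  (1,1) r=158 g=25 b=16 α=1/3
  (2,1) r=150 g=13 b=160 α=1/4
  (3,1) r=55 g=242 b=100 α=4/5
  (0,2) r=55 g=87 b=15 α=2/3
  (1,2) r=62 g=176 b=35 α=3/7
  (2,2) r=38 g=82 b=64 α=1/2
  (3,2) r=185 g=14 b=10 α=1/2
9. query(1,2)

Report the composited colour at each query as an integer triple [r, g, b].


(2,0) stack=L1,L2; from [0,0,0]:
L1 α=1/7: [4/7, 144/7, 141/7]
L2 α=3/7: [3313/49, 5133/49, 4176/49]
rounded: [68, 105, 85]

at x=2,y=1 over L1,L2:
L1 α=1/2: [241/2, 92, 68]
L2 α=3/5: [197, 137, 634/5]
rounded: [197, 137, 127]

at x=0,y=2 over L1,L2:
L1 α=1/2: [80, 98, 122]
L2 α=2/3: [124/3, 164/3, 210]
rounded: [41, 55, 210]

query (1,2) [L1,L2,L3,L4,L5] — begin 0,0,0
+L1 (α=1/3) → [109/3, 184/3, 28]
+L2 (α=5/7) → [713/21, 1163/21, 941/7]
+L3 (α=1/3) → [4849/63, 7534/63, 3653/21]
+L4 (α=5/7) → [72068/441, 94763/441, 33136/147]
+L5 (α=3/7) → [370298/3087, 611900/3087, 147979/1029]
rounded: [120, 198, 144]


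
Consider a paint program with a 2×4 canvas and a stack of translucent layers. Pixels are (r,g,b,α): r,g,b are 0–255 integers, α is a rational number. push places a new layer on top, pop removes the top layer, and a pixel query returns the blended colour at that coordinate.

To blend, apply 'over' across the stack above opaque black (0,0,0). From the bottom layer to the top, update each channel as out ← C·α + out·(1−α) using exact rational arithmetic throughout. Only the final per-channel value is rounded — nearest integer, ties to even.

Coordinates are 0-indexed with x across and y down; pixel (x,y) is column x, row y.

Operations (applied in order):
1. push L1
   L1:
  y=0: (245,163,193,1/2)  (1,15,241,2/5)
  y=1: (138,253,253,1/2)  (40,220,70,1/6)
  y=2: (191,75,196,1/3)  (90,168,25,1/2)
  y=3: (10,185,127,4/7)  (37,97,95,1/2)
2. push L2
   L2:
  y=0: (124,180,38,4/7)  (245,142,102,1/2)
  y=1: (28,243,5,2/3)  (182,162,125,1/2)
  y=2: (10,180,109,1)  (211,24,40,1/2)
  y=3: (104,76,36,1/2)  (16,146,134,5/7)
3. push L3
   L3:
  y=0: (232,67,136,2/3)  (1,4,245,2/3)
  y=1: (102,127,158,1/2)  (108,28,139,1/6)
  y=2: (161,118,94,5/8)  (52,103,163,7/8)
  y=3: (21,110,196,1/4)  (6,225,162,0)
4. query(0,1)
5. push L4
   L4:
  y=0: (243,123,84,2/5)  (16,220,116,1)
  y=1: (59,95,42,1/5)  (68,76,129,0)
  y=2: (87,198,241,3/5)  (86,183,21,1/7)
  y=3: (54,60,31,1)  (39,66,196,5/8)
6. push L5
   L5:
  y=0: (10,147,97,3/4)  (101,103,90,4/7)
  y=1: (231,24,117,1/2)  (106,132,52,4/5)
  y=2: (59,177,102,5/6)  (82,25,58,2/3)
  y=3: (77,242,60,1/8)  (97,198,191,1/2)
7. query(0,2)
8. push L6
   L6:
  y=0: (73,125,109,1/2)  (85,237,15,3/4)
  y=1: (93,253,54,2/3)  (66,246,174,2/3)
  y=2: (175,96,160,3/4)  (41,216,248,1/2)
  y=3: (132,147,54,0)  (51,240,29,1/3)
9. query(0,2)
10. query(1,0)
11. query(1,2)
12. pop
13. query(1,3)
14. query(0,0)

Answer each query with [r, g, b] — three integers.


query (0,1) [L1,L2,L3] — begin 0,0,0
L1 α=1/2: [69, 253/2, 253/2]
L2 α=2/3: [125/3, 1225/6, 91/2]
L3 α=1/2: [431/6, 1987/12, 407/4]
= [72, 166, 102]

at x=0,y=2 over L1,L2,L3,L4,L5:
L1 α=1/3: [191/3, 25, 196/3]
L2 α=1: [10, 180, 109]
L3 α=5/8: [835/8, 565/4, 797/8]
L4 α=3/5: [1879/20, 1753/10, 3689/20]
L5 α=5/6: [2593/40, 10603/60, 13889/120]
rounded: [65, 177, 116]

query (0,2) [L1,L2,L3,L4,L5,L6] — begin 0,0,0
L1 α=1/3: [191/3, 25, 196/3]
L2 α=1: [10, 180, 109]
L3 α=5/8: [835/8, 565/4, 797/8]
L4 α=3/5: [1879/20, 1753/10, 3689/20]
L5 α=5/6: [2593/40, 10603/60, 13889/120]
L6 α=3/4: [23593/160, 27883/240, 71489/480]
→ [147, 116, 149]

query (1,0) [L1,L2,L3,L4,L5,L6] — begin 0,0,0
L1 α=2/5: [2/5, 6, 482/5]
L2 α=1/2: [1227/10, 74, 496/5]
L3 α=2/3: [1247/30, 82/3, 982/5]
L4 α=1: [16, 220, 116]
L5 α=4/7: [452/7, 1072/7, 708/7]
L6 α=3/4: [2237/28, 6049/28, 1023/28]
rounded: [80, 216, 37]

at x=1,y=2 over L1,L2,L3,L4,L5,L6:
+L1 (α=1/2) → [45, 84, 25/2]
+L2 (α=1/2) → [128, 54, 105/4]
+L3 (α=7/8) → [123/2, 775/8, 4669/32]
+L4 (α=1/7) → [65, 3057/28, 2049/16]
+L5 (α=2/3) → [229/3, 4457/84, 3905/48]
+L6 (α=1/2) → [176/3, 22601/168, 15809/96]
= [59, 135, 165]

query (1,3) [L1,L2,L3,L4,L5] — begin 0,0,0
+L1 (α=1/2) → [37/2, 97/2, 95/2]
+L2 (α=5/7) → [117/7, 827/7, 765/7]
+L3 (α=0) → [117/7, 827/7, 765/7]
+L4 (α=5/8) → [429/14, 4791/56, 9155/56]
+L5 (α=1/2) → [1787/28, 15879/112, 19851/112]
→ [64, 142, 177]

(0,0) stack=L1,L2,L3,L4,L5; from [0,0,0]:
L1 α=1/2: [245/2, 163/2, 193/2]
L2 α=4/7: [1727/14, 1929/14, 883/14]
L3 α=2/3: [2741/14, 3805/42, 4691/42]
L4 α=2/5: [15027/70, 7249/70, 7043/70]
L5 α=3/4: [17127/280, 38119/280, 27413/280]
= [61, 136, 98]


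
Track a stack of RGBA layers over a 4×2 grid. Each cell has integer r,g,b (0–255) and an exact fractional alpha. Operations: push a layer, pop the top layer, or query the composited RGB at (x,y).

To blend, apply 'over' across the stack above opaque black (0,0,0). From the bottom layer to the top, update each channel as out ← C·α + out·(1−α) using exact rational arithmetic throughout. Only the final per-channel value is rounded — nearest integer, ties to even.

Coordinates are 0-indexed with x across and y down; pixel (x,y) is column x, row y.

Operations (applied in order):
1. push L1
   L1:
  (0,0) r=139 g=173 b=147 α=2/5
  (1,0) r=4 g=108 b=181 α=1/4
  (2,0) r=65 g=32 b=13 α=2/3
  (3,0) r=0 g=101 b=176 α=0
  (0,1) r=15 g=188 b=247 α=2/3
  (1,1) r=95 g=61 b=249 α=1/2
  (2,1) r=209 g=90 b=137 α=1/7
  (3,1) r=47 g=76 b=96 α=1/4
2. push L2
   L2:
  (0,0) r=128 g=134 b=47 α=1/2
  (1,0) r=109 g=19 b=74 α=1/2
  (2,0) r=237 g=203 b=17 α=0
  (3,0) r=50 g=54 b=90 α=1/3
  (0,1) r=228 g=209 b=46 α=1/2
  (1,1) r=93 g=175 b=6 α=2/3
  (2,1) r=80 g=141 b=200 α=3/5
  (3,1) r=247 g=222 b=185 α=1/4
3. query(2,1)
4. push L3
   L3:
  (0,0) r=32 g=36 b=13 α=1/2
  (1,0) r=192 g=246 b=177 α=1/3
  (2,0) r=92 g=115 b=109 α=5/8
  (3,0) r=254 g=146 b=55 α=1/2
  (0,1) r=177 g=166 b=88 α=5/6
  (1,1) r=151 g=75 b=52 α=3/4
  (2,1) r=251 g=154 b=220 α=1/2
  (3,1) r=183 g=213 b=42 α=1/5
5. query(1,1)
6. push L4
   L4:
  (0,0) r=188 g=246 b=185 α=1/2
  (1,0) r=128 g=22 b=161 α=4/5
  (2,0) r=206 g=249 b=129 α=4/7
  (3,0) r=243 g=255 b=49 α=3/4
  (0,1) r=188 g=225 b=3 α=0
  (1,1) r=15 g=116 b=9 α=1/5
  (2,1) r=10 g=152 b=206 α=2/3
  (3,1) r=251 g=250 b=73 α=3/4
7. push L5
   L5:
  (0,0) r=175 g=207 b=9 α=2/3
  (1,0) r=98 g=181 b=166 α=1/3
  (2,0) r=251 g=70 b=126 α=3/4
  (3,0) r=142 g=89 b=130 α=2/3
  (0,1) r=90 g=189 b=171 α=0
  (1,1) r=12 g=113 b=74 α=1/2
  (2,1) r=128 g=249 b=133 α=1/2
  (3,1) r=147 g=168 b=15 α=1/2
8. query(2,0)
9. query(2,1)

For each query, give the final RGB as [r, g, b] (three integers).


(2,1) stack=L1,L2; from [0,0,0]:
L1 α=1/7: [209/7, 90/7, 137/7]
L2 α=3/5: [2098/35, 3141/35, 4474/35]
= [60, 90, 128]

query (1,1) [L1,L2,L3] — begin 0,0,0
L1 α=1/2: [95/2, 61/2, 249/2]
L2 α=2/3: [467/6, 761/6, 91/2]
L3 α=3/4: [3185/24, 2111/24, 403/8]
= [133, 88, 50]

query (2,0) [L1,L2,L3,L4,L5] — begin 0,0,0
after L1 α=2/3: [130/3, 64/3, 26/3]
after L2 α=0: [130/3, 64/3, 26/3]
after L3 α=5/8: [295/4, 639/8, 571/8]
after L4 α=4/7: [4181/28, 9885/56, 5841/56]
after L5 α=3/4: [25265/112, 21645/224, 27009/224]
= [226, 97, 121]

query (2,1) [L1,L2,L3,L4,L5] — begin 0,0,0
after L1 α=1/7: [209/7, 90/7, 137/7]
after L2 α=3/5: [2098/35, 3141/35, 4474/35]
after L3 α=1/2: [10883/70, 8531/70, 6087/35]
after L4 α=2/3: [12283/210, 9937/70, 20507/105]
after L5 α=1/2: [39163/420, 27367/140, 17236/105]
rounded: [93, 195, 164]


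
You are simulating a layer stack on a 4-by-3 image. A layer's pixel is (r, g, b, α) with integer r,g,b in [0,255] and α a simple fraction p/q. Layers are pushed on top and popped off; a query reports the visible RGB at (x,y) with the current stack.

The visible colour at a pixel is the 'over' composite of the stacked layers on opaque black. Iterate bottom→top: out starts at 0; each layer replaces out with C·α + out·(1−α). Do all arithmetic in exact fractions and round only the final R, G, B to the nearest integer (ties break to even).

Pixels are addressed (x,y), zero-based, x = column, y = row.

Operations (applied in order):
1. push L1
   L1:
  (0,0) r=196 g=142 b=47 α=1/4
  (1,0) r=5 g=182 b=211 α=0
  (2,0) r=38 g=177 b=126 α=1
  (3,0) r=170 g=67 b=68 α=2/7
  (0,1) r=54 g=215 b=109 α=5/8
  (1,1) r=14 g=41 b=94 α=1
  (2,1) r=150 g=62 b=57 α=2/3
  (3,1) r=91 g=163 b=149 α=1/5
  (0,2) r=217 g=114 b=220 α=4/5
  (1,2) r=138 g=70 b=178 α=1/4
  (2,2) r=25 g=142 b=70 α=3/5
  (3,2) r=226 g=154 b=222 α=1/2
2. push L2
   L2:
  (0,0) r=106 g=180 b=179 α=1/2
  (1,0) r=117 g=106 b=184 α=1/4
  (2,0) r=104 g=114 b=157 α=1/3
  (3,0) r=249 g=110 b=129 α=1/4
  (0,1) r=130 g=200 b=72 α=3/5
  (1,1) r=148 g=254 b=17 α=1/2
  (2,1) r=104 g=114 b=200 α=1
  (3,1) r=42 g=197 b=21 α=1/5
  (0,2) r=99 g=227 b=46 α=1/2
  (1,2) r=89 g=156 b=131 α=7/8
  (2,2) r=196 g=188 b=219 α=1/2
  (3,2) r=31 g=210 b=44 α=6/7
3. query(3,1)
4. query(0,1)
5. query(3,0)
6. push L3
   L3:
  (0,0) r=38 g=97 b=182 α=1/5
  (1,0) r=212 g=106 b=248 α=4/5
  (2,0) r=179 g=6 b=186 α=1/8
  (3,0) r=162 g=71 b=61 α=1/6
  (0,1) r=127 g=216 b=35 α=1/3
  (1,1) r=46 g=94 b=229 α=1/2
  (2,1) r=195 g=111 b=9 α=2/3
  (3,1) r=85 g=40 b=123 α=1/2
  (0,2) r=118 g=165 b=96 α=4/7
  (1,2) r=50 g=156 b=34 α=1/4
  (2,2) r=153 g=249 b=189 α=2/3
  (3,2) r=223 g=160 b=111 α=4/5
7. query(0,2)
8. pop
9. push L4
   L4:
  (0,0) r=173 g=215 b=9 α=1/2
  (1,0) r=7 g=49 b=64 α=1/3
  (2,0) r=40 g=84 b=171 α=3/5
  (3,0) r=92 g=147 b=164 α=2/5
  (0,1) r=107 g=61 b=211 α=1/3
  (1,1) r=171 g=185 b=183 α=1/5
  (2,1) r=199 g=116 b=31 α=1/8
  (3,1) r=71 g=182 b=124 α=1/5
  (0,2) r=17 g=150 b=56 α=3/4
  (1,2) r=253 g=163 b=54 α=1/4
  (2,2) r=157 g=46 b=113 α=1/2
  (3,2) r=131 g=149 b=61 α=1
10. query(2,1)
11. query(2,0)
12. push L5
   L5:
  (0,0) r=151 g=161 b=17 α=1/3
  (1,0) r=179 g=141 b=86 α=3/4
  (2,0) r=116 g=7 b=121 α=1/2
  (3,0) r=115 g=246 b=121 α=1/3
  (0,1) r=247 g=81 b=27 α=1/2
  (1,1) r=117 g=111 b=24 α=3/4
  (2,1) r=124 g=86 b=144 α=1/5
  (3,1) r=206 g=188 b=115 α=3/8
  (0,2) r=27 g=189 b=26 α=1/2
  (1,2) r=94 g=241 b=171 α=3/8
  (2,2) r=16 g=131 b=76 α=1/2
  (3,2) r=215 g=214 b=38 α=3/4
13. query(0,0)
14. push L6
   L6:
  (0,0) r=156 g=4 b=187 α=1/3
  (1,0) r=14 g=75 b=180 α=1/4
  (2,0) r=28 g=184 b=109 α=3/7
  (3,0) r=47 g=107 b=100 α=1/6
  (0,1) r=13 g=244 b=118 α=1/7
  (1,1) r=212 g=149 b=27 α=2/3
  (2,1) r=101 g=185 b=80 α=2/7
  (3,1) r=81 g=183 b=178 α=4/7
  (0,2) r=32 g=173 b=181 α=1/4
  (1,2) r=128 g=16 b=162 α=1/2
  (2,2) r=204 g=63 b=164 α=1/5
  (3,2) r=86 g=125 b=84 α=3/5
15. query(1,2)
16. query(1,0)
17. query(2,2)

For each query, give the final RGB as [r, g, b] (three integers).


at x=3,y=1 over L1,L2:
after L1 α=1/5: [91/5, 163/5, 149/5]
after L2 α=1/5: [574/25, 1637/25, 701/25]
rounded: [23, 65, 28]

at x=0,y=1 over L1,L2:
after L1 α=5/8: [135/4, 1075/8, 545/8]
after L2 α=3/5: [183/2, 695/4, 1409/20]
= [92, 174, 70]

at x=3,y=0 over L1,L2:
after L1 α=2/7: [340/7, 134/7, 136/7]
after L2 α=1/4: [2763/28, 293/7, 1311/28]
= [99, 42, 47]

query (0,2) [L1,L2,L3] — begin 0,0,0
+L1 (α=4/5) → [868/5, 456/5, 176]
+L2 (α=1/2) → [1363/10, 1591/10, 111]
+L3 (α=4/7) → [8809/70, 11373/70, 717/7]
→ [126, 162, 102]

at x=2,y=1 over L1,L2,L4:
after L1 α=2/3: [100, 124/3, 38]
after L2 α=1: [104, 114, 200]
after L4 α=1/8: [927/8, 457/4, 1431/8]
rounded: [116, 114, 179]

(2,0) stack=L1,L2,L4; from [0,0,0]:
L1 α=1: [38, 177, 126]
L2 α=1/3: [60, 156, 409/3]
L4 α=3/5: [48, 564/5, 2357/15]
= [48, 113, 157]

(0,0) stack=L1,L2,L4,L5; from [0,0,0]:
after L1 α=1/4: [49, 71/2, 47/4]
after L2 α=1/2: [155/2, 431/4, 763/8]
after L4 α=1/2: [501/4, 1291/8, 835/16]
after L5 α=1/3: [803/6, 645/4, 971/24]
= [134, 161, 40]

(1,2) stack=L1,L2,L4,L5,L6; from [0,0,0]:
+L1 (α=1/4) → [69/2, 35/2, 89/2]
+L2 (α=7/8) → [1315/16, 2219/16, 1923/16]
+L4 (α=1/4) → [7993/64, 9265/64, 6633/64]
+L5 (α=3/8) → [58013/512, 92597/512, 65997/512]
+L6 (α=1/2) → [123549/1024, 100789/1024, 148941/1024]
rounded: [121, 98, 145]

at x=1,y=0 over L1,L2,L4,L5,L6:
after L1 α=0: [0, 0, 0]
after L2 α=1/4: [117/4, 53/2, 46]
after L4 α=1/3: [131/6, 34, 52]
after L5 α=3/4: [3353/24, 457/4, 155/2]
after L6 α=1/4: [3465/32, 1671/16, 825/8]
→ [108, 104, 103]

at x=2,y=2 over L1,L2,L4,L5,L6:
L1 α=3/5: [15, 426/5, 42]
L2 α=1/2: [211/2, 683/5, 261/2]
L4 α=1/2: [525/4, 913/10, 487/4]
L5 α=1/2: [589/8, 2223/20, 791/8]
L6 α=1/5: [997/10, 2538/25, 1119/10]
→ [100, 102, 112]


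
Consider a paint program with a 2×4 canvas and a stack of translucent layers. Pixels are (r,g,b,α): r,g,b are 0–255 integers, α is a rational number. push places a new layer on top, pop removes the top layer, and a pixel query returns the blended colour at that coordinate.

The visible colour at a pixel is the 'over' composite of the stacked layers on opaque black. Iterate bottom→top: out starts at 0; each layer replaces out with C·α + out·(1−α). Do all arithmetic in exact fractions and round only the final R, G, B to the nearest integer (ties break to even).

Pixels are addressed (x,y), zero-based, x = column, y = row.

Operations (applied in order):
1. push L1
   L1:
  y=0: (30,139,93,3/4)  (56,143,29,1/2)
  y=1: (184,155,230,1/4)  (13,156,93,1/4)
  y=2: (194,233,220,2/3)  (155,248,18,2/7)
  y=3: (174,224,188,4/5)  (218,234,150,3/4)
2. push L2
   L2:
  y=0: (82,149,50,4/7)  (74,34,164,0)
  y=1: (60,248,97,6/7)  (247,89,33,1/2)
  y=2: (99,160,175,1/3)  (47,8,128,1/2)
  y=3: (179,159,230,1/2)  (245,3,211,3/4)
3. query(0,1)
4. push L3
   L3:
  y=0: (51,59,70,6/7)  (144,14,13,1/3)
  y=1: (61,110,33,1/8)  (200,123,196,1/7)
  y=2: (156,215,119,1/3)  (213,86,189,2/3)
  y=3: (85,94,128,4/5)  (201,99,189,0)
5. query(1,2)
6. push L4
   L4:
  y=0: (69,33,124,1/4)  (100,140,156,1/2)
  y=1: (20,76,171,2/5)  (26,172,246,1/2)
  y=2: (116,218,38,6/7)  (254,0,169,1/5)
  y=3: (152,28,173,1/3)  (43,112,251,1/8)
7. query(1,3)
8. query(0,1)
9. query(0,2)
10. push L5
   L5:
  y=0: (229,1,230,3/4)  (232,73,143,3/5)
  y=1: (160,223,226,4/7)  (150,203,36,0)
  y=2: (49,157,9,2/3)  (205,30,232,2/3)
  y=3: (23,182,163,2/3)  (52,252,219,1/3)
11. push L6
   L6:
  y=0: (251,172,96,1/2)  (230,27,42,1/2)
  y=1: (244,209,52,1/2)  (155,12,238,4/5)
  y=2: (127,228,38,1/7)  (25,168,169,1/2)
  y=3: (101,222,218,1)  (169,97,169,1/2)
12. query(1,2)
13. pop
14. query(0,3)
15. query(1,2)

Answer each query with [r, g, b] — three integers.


query (0,1) [L1,L2] — begin 0,0,0
L1 α=1/4: [46, 155/4, 115/2]
L2 α=6/7: [58, 6107/28, 1279/14]
rounded: [58, 218, 91]

at x=1,y=2 over L1,L2,L3:
after L1 α=2/7: [310/7, 496/7, 36/7]
after L2 α=1/2: [639/14, 276/7, 466/7]
after L3 α=2/3: [2201/14, 1480/21, 3112/21]
rounded: [157, 70, 148]

(1,3) stack=L1,L2,L3,L4; from [0,0,0]:
L1 α=3/4: [327/2, 351/2, 225/2]
L2 α=3/4: [1797/8, 369/8, 1491/8]
L3 α=0: [1797/8, 369/8, 1491/8]
L4 α=1/8: [12923/64, 3479/64, 12445/64]
→ [202, 54, 194]

at x=0,y=1 over L1,L2,L3,L4:
+L1 (α=1/4) → [46, 155/4, 115/2]
+L2 (α=6/7) → [58, 6107/28, 1279/14]
+L3 (α=1/8) → [467/8, 6547/32, 1345/16]
+L4 (α=2/5) → [1721/40, 4901/32, 9507/80]
= [43, 153, 119]

(0,2) stack=L1,L2,L3,L4; from [0,0,0]:
+L1 (α=2/3) → [388/3, 466/3, 440/3]
+L2 (α=1/3) → [1073/9, 1412/9, 1405/9]
+L3 (α=1/3) → [3550/27, 4759/27, 3881/27]
+L4 (α=6/7) → [22342/189, 5725/27, 10037/189]
→ [118, 212, 53]

query (1,2) [L1,L2,L3,L4,L5,L6] — begin 0,0,0
L1 α=2/7: [310/7, 496/7, 36/7]
L2 α=1/2: [639/14, 276/7, 466/7]
L3 α=2/3: [2201/14, 1480/21, 3112/21]
L4 α=1/5: [1236/7, 1184/21, 15997/105]
L5 α=2/3: [4106/21, 2444/63, 64717/315]
L6 α=1/2: [4631/42, 6514/63, 58976/315]
rounded: [110, 103, 187]

(0,3) stack=L1,L2,L3,L4,L5; from [0,0,0]:
L1 α=4/5: [696/5, 896/5, 752/5]
L2 α=1/2: [1591/10, 1691/10, 951/5]
L3 α=4/5: [4991/50, 5451/50, 3511/25]
L4 α=1/3: [8791/75, 6151/75, 11347/75]
L5 α=2/3: [12241/225, 33451/225, 35797/225]
= [54, 149, 159]

(1,2) stack=L1,L2,L3,L4,L5; from [0,0,0]:
+L1 (α=2/7) → [310/7, 496/7, 36/7]
+L2 (α=1/2) → [639/14, 276/7, 466/7]
+L3 (α=2/3) → [2201/14, 1480/21, 3112/21]
+L4 (α=1/5) → [1236/7, 1184/21, 15997/105]
+L5 (α=2/3) → [4106/21, 2444/63, 64717/315]
= [196, 39, 205]


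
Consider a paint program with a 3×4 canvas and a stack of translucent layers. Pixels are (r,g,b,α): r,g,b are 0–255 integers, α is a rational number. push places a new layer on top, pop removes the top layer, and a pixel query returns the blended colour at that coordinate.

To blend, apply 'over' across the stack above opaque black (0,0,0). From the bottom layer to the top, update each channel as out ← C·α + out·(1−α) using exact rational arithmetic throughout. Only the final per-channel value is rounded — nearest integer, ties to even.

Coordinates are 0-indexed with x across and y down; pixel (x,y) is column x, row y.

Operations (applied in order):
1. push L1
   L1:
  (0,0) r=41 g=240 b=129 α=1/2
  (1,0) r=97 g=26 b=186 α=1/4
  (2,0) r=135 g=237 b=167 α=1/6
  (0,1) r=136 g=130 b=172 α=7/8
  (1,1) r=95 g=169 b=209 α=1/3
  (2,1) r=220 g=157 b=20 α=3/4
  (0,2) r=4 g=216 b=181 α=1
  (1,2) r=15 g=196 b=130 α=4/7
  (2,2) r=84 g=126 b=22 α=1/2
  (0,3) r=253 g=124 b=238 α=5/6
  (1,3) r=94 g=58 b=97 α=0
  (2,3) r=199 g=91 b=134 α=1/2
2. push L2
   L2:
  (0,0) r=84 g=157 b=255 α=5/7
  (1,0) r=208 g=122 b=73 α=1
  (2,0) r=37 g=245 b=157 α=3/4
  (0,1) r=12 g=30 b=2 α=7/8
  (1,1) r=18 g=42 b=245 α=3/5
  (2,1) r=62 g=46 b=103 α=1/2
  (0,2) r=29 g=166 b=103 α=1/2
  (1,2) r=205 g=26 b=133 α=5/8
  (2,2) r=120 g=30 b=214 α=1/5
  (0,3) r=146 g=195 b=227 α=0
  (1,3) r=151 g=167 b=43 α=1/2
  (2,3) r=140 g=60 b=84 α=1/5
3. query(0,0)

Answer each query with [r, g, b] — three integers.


(0,0) stack=L1,L2; from [0,0,0]:
+L1 (α=1/2) → [41/2, 120, 129/2]
+L2 (α=5/7) → [461/7, 1025/7, 1404/7]
rounded: [66, 146, 201]


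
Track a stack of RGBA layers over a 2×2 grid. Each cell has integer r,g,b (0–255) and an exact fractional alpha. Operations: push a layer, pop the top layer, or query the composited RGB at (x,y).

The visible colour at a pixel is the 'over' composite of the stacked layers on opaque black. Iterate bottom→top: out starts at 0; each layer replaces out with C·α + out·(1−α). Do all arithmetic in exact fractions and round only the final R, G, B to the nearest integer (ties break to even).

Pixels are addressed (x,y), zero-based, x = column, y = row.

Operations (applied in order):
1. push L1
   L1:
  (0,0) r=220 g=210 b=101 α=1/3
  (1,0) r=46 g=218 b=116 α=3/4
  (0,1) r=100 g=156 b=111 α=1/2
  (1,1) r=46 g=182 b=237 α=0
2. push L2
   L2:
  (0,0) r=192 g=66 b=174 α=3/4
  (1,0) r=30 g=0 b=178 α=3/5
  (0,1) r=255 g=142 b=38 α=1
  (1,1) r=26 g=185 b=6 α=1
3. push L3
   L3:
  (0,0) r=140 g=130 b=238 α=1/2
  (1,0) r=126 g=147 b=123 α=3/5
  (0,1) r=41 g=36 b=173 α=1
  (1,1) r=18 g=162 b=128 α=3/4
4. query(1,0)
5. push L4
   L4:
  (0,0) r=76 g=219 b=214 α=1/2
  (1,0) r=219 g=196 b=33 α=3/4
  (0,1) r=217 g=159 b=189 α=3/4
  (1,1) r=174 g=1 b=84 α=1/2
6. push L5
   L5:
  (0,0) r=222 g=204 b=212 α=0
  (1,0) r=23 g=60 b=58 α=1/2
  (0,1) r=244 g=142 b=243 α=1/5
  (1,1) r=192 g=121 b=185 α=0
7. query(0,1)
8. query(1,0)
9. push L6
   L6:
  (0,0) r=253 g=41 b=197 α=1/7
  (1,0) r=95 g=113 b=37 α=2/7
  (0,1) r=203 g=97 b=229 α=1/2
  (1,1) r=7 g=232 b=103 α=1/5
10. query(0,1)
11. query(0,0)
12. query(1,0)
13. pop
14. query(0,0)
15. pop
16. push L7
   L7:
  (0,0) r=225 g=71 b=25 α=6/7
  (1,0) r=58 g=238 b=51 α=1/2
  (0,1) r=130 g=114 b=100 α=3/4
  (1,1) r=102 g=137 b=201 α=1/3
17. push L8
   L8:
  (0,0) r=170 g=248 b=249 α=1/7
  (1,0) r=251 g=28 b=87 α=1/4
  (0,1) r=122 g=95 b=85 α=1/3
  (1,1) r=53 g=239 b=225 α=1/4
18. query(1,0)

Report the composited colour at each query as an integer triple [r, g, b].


query (1,0) [L1,L2,L3] — begin 0,0,0
after L1 α=3/4: [69/2, 327/2, 87]
after L2 α=3/5: [159/5, 327/5, 708/5]
after L3 α=3/5: [2208/25, 2859/25, 3261/25]
→ [88, 114, 130]

query (0,1) [L1,L2,L3,L4,L5] — begin 0,0,0
L1 α=1/2: [50, 78, 111/2]
L2 α=1: [255, 142, 38]
L3 α=1: [41, 36, 173]
L4 α=3/4: [173, 513/4, 185]
L5 α=1/5: [936/5, 131, 983/5]
= [187, 131, 197]

(1,0) stack=L1,L2,L3,L4,L5; from [0,0,0]:
after L1 α=3/4: [69/2, 327/2, 87]
after L2 α=3/5: [159/5, 327/5, 708/5]
after L3 α=3/5: [2208/25, 2859/25, 3261/25]
after L4 α=3/4: [18633/100, 17559/100, 1434/25]
after L5 α=1/2: [20933/200, 23559/200, 1442/25]
rounded: [105, 118, 58]

(0,1) stack=L1,L2,L3,L4,L5,L6; from [0,0,0]:
L1 α=1/2: [50, 78, 111/2]
L2 α=1: [255, 142, 38]
L3 α=1: [41, 36, 173]
L4 α=3/4: [173, 513/4, 185]
L5 α=1/5: [936/5, 131, 983/5]
L6 α=1/2: [1951/10, 114, 1064/5]
= [195, 114, 213]

query (0,0) [L1,L2,L3,L4,L5,L6] — begin 0,0,0
L1 α=1/3: [220/3, 70, 101/3]
L2 α=3/4: [487/3, 67, 1667/12]
L3 α=1/2: [907/6, 197/2, 4523/24]
L4 α=1/2: [1363/12, 635/4, 9659/48]
L5 α=0: [1363/12, 635/4, 9659/48]
L6 α=1/7: [267/2, 1987/14, 1605/8]
= [134, 142, 201]

query (1,0) [L1,L2,L3,L4,L5,L6] — begin 0,0,0
+L1 (α=3/4) → [69/2, 327/2, 87]
+L2 (α=3/5) → [159/5, 327/5, 708/5]
+L3 (α=3/5) → [2208/25, 2859/25, 3261/25]
+L4 (α=3/4) → [18633/100, 17559/100, 1434/25]
+L5 (α=1/2) → [20933/200, 23559/200, 1442/25]
+L6 (α=2/7) → [28533/280, 4657/40, 1812/35]
→ [102, 116, 52]

query (0,0) [L1,L2,L3,L4,L5] — begin 0,0,0
+L1 (α=1/3) → [220/3, 70, 101/3]
+L2 (α=3/4) → [487/3, 67, 1667/12]
+L3 (α=1/2) → [907/6, 197/2, 4523/24]
+L4 (α=1/2) → [1363/12, 635/4, 9659/48]
+L5 (α=0) → [1363/12, 635/4, 9659/48]
→ [114, 159, 201]

(1,0) stack=L1,L2,L3,L4,L7,L8; from [0,0,0]:
L1 α=3/4: [69/2, 327/2, 87]
L2 α=3/5: [159/5, 327/5, 708/5]
L3 α=3/5: [2208/25, 2859/25, 3261/25]
L4 α=3/4: [18633/100, 17559/100, 1434/25]
L7 α=1/2: [24433/200, 41359/200, 2709/50]
L8 α=1/4: [123499/800, 129677/800, 12477/200]
→ [154, 162, 62]


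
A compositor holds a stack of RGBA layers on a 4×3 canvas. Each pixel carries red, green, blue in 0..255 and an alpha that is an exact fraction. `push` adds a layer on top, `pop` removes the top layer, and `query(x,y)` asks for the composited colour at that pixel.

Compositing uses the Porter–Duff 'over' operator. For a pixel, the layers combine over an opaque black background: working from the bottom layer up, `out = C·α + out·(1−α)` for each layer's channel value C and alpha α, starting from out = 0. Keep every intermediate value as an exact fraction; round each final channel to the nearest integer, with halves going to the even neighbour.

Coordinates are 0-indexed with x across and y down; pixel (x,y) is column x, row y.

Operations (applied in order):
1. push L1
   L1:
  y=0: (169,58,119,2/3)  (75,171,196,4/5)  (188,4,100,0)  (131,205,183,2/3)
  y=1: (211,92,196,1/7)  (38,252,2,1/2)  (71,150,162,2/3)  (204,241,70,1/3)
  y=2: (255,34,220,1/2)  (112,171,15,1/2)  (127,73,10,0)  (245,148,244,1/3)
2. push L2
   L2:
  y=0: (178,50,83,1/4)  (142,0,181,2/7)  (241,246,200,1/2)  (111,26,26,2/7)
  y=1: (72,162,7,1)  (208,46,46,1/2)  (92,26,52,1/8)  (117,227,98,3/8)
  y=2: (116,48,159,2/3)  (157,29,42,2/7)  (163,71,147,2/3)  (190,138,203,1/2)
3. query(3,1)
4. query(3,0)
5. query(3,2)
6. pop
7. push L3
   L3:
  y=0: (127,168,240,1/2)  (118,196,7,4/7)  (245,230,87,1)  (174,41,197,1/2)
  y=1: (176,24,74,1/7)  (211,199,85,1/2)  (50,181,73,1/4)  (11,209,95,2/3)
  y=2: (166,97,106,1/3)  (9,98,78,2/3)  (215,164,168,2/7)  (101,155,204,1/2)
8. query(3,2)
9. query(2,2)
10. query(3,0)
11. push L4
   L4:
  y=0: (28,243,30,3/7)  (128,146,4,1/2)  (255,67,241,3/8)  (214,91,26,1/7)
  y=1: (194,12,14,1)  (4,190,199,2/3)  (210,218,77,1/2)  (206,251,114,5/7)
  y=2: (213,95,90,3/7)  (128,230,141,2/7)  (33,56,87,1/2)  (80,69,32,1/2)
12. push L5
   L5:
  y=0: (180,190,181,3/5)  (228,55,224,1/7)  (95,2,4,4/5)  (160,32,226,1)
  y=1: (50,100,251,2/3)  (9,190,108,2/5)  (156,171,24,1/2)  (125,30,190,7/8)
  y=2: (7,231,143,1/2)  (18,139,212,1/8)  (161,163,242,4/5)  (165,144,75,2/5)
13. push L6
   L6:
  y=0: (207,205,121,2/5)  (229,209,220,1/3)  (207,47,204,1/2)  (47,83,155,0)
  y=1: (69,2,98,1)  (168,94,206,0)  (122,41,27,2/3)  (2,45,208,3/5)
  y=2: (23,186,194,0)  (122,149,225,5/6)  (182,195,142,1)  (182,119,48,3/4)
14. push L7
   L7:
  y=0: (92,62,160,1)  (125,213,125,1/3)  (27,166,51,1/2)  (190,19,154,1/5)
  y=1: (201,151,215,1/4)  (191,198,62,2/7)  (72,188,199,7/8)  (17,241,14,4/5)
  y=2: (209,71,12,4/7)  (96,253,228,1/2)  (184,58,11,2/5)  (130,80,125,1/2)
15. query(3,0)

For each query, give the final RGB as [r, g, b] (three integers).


(3,1) stack=L1,L2; from [0,0,0]:
after L1 α=1/3: [68, 241/3, 70/3]
after L2 α=3/8: [691/8, 406/3, 154/3]
= [86, 135, 51]

(3,0) stack=L1,L2; from [0,0,0]:
after L1 α=2/3: [262/3, 410/3, 122]
after L2 α=2/7: [1976/21, 2206/21, 662/7]
→ [94, 105, 95]

at x=3,y=2 over L1,L2:
after L1 α=1/3: [245/3, 148/3, 244/3]
after L2 α=1/2: [815/6, 281/3, 853/6]
= [136, 94, 142]

query (3,2) [L1,L3] — begin 0,0,0
after L1 α=1/3: [245/3, 148/3, 244/3]
after L3 α=1/2: [274/3, 613/6, 428/3]
rounded: [91, 102, 143]

at x=2,y=2 over L1,L3:
L1 α=0: [0, 0, 0]
L3 α=2/7: [430/7, 328/7, 48]
→ [61, 47, 48]

query (3,0) [L1,L3] — begin 0,0,0
L1 α=2/3: [262/3, 410/3, 122]
L3 α=1/2: [392/3, 533/6, 319/2]
= [131, 89, 160]

(3,0) stack=L1,L3,L4,L5,L6,L7; from [0,0,0]:
L1 α=2/3: [262/3, 410/3, 122]
L3 α=1/2: [392/3, 533/6, 319/2]
L4 α=1/7: [998/7, 624/7, 983/7]
L5 α=1: [160, 32, 226]
L6 α=0: [160, 32, 226]
L7 α=1/5: [166, 147/5, 1058/5]
= [166, 29, 212]


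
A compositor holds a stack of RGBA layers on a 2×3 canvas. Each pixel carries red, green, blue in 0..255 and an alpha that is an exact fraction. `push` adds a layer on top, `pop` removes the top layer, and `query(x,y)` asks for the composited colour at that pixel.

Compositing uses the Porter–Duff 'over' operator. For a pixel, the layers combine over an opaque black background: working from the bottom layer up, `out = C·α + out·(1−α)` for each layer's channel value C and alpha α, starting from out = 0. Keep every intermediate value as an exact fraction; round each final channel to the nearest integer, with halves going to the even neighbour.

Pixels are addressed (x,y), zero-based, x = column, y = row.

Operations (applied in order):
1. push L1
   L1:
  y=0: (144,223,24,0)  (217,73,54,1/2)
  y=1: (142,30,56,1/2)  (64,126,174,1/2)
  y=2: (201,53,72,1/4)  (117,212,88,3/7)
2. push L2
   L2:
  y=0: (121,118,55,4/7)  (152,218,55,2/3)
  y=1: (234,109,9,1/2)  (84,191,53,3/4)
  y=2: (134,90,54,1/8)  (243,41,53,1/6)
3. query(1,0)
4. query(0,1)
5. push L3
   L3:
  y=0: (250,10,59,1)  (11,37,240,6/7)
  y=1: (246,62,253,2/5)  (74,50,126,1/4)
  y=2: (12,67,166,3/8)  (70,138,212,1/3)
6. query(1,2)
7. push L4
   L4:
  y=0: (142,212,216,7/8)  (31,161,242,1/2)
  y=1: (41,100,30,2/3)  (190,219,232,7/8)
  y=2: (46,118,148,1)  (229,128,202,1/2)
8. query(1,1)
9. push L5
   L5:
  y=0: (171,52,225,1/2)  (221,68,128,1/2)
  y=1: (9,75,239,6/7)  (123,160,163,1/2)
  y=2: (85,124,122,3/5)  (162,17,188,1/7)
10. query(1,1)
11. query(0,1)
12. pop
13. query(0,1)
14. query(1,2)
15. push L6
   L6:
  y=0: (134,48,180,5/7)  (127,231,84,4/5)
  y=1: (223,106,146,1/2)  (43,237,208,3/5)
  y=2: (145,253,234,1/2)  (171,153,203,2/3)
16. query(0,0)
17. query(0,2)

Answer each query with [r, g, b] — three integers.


query (1,0) [L1,L2] — begin 0,0,0
+L1 (α=1/2) → [217/2, 73/2, 27]
+L2 (α=2/3) → [275/2, 315/2, 137/3]
rounded: [138, 158, 46]

query (0,1) [L1,L2] — begin 0,0,0
+L1 (α=1/2) → [71, 15, 28]
+L2 (α=1/2) → [305/2, 62, 37/2]
= [152, 62, 18]

query (1,2) [L1,L2,L3] — begin 0,0,0
L1 α=3/7: [351/7, 636/7, 264/7]
L2 α=1/6: [576/7, 3467/42, 1691/42]
L3 α=1/3: [1642/21, 6365/63, 6143/63]
→ [78, 101, 98]

query (1,1) [L1,L2,L3,L4] — begin 0,0,0
+L1 (α=1/2) → [32, 63, 87]
+L2 (α=3/4) → [71, 159, 123/2]
+L3 (α=1/4) → [287/4, 527/4, 621/8]
+L4 (α=7/8) → [5607/32, 6659/32, 13613/64]
= [175, 208, 213]

(1,1) stack=L1,L2,L3,L4,L5; from [0,0,0]:
+L1 (α=1/2) → [32, 63, 87]
+L2 (α=3/4) → [71, 159, 123/2]
+L3 (α=1/4) → [287/4, 527/4, 621/8]
+L4 (α=7/8) → [5607/32, 6659/32, 13613/64]
+L5 (α=1/2) → [9543/64, 11779/64, 24045/128]
= [149, 184, 188]

at x=0,y=1 over L1,L2,L3,L4,L5:
L1 α=1/2: [71, 15, 28]
L2 α=1/2: [305/2, 62, 37/2]
L3 α=2/5: [1899/10, 62, 1123/10]
L4 α=2/3: [2719/30, 262/3, 1723/30]
L5 α=6/7: [4339/210, 1612/21, 44743/210]
= [21, 77, 213]

query (0,1) [L1,L2,L3,L4] — begin 0,0,0
after L1 α=1/2: [71, 15, 28]
after L2 α=1/2: [305/2, 62, 37/2]
after L3 α=2/5: [1899/10, 62, 1123/10]
after L4 α=2/3: [2719/30, 262/3, 1723/30]
→ [91, 87, 57]

(1,2) stack=L1,L2,L3,L4; from [0,0,0]:
L1 α=3/7: [351/7, 636/7, 264/7]
L2 α=1/6: [576/7, 3467/42, 1691/42]
L3 α=1/3: [1642/21, 6365/63, 6143/63]
L4 α=1/2: [6451/42, 14429/126, 18869/126]
→ [154, 115, 150]

(0,0) stack=L1,L2,L3,L4,L6; from [0,0,0]:
after L1 α=0: [0, 0, 0]
after L2 α=4/7: [484/7, 472/7, 220/7]
after L3 α=1: [250, 10, 59]
after L4 α=7/8: [311/2, 747/4, 1571/8]
after L6 α=5/7: [981/7, 1227/14, 5171/28]
rounded: [140, 88, 185]

(0,2) stack=L1,L2,L3,L4,L6; from [0,0,0]:
L1 α=1/4: [201/4, 53/4, 18]
L2 α=1/8: [1943/32, 731/32, 45/2]
L3 α=3/8: [10867/256, 10087/256, 1221/16]
L4 α=1: [46, 118, 148]
L6 α=1/2: [191/2, 371/2, 191]
= [96, 186, 191]
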